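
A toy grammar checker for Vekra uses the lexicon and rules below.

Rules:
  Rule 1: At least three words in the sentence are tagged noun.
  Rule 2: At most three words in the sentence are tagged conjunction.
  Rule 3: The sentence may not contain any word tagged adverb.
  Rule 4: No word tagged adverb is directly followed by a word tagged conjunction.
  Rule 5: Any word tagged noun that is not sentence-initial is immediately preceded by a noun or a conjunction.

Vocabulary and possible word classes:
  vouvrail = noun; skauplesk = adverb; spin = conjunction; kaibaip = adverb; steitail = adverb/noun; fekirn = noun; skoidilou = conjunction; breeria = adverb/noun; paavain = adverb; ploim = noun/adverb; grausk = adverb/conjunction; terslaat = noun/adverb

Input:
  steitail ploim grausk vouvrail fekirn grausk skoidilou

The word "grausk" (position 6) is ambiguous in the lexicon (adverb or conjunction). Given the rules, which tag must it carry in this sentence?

Candidates per position — 1:steitail {adverb,noun}; 2:ploim {noun,adverb}; 3:grausk {adverb,conjunction}; 4:vouvrail {noun}; 5:fekirn {noun}; 6:grausk {adverb,conjunction}; 7:skoidilou {conjunction}.
Position 1: tagging it adverb would leave rule 3 unsatisfiable, so it must be noun.
Position 2: tagging it adverb would leave rule 3 unsatisfiable, so it must be noun.
Position 3: tagging it adverb would leave rule 3 unsatisfiable, so it must be conjunction.
Position 6: tagging it adverb would leave rule 3 unsatisfiable, so it must be conjunction.
The unique satisfying tagging is: noun noun conjunction noun noun conjunction conjunction.
Rule-by-rule: rule 1 satisfied; rule 2 satisfied; rule 3 satisfied; rule 4 satisfied; rule 5 satisfied.

conjunction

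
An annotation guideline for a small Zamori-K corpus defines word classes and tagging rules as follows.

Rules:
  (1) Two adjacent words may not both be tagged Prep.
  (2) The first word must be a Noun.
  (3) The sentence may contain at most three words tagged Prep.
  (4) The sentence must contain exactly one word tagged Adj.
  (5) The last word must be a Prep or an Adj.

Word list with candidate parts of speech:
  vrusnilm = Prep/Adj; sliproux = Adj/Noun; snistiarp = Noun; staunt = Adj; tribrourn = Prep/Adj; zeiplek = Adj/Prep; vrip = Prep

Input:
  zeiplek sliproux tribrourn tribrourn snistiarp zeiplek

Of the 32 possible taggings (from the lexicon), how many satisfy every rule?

0

Candidates per position — 1:zeiplek {Adj,Prep}; 2:sliproux {Adj,Noun}; 3:tribrourn {Prep,Adj}; 4:tribrourn {Prep,Adj}; 5:snistiarp {Noun}; 6:zeiplek {Adj,Prep}.
There are 32 candidate sequences in total.
Rule 2 cannot be satisfied by any choice of tags from the lexicon.
So there is no consistent tagging.
Count = 0.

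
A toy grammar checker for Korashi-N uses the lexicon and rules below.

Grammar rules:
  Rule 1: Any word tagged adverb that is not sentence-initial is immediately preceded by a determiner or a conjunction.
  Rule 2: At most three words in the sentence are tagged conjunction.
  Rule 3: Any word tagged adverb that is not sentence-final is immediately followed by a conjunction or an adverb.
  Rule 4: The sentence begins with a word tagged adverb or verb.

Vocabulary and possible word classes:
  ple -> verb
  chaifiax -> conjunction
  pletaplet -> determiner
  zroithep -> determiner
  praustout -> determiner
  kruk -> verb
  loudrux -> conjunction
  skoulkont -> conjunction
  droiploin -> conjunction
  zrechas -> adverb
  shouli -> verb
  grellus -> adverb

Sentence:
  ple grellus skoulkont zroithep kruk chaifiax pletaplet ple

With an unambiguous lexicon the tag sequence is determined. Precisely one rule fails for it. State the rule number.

1

Fixed tagging: verb adverb conjunction determiner verb conjunction determiner verb.
Rule check: R1 violated, R2 holds, R3 holds, R4 holds.
Only rule 1 fails.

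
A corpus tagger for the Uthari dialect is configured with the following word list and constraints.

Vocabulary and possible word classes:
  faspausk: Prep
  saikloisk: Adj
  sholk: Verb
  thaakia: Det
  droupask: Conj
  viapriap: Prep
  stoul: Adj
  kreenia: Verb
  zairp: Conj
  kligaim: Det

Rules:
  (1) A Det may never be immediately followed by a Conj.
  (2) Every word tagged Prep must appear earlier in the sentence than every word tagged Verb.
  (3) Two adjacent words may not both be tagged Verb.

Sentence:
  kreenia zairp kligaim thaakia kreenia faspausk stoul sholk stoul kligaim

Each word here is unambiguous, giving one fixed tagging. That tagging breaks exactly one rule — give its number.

Fixed tagging: Verb Conj Det Det Verb Prep Adj Verb Adj Det.
Rule check: R1 ✓, R2 ✗, R3 ✓.
Only rule 2 fails.

2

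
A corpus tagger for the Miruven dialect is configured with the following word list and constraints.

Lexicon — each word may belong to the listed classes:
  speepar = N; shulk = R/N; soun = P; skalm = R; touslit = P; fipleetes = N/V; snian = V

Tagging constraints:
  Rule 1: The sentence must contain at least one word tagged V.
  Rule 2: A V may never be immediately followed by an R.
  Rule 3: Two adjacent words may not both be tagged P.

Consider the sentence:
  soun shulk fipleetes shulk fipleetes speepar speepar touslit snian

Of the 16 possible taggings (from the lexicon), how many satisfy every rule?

12

Candidates per position — 1:soun {P}; 2:shulk {R,N}; 3:fipleetes {N,V}; 4:shulk {R,N}; 5:fipleetes {N,V}; 6:speepar {N}; 7:speepar {N}; 8:touslit {P}; 9:snian {V}.
There are 16 candidate sequences in total.
Checking each against the rules leaves 12 sequences.
Count = 12.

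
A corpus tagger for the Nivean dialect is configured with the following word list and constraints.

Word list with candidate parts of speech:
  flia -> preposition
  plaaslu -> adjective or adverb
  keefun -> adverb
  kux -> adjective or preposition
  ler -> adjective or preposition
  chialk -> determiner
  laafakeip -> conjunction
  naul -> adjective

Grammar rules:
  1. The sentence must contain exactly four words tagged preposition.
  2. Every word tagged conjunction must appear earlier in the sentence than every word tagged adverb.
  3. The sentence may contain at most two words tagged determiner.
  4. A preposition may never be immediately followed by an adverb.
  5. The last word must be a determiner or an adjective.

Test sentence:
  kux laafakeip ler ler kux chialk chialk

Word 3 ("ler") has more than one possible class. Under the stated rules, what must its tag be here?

preposition

Candidates per position — 1:kux {adjective,preposition}; 2:laafakeip {conjunction}; 3:ler {adjective,preposition}; 4:ler {adjective,preposition}; 5:kux {adjective,preposition}; 6:chialk {determiner}; 7:chialk {determiner}.
Position 1: tagging it adjective would leave rule 1 unsatisfiable, so it must be preposition.
Position 3: tagging it adjective would leave rule 1 unsatisfiable, so it must be preposition.
Position 4: tagging it adjective would leave rule 1 unsatisfiable, so it must be preposition.
Position 5: tagging it adjective would leave rule 1 unsatisfiable, so it must be preposition.
The only consistent sequence is: preposition conjunction preposition preposition preposition determiner determiner.
Check: rule 1 holds; rule 2 holds; rule 3 holds; rule 4 holds; rule 5 holds.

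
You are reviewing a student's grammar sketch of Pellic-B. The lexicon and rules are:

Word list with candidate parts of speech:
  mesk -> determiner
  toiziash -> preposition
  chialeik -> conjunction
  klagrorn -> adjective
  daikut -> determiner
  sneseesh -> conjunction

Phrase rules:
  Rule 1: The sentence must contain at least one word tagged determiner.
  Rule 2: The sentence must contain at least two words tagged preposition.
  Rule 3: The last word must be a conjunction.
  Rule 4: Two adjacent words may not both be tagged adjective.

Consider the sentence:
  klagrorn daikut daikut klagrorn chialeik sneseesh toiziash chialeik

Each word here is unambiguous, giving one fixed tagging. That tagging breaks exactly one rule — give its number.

Fixed tagging: adjective determiner determiner adjective conjunction conjunction preposition conjunction.
Checking each rule: R1 ok, R2 fails, R3 ok, R4 ok.
Only rule 2 fails.

2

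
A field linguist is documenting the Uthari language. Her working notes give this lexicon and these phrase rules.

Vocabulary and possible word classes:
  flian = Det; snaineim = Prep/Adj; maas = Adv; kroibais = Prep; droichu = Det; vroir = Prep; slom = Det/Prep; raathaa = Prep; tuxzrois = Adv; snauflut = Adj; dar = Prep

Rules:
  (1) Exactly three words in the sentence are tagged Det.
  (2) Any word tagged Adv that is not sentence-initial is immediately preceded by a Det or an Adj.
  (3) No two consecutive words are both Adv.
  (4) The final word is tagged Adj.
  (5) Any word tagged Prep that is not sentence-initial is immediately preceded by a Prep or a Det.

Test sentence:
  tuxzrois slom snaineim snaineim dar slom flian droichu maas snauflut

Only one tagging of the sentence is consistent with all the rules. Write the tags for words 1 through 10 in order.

Candidates per position — 1:tuxzrois {Adv}; 2:slom {Det,Prep}; 3:snaineim {Prep,Adj}; 4:snaineim {Prep,Adj}; 5:dar {Prep}; 6:slom {Det,Prep}; 7:flian {Det}; 8:droichu {Det}; 9:maas {Adv}; 10:snauflut {Adj}.
Position 2: Prep is ruled out by rule 5; that leaves Det.
Position 3: Adj is ruled out by rule 5; that leaves Prep.
Position 4: Adj is ruled out by rule 5; that leaves Prep.
Position 6: Det is ruled out by rule 1; that leaves Prep.
So the tagging must be: Adv Det Prep Prep Prep Prep Det Det Adv Adj.
Checking: rule 1 ✓; rule 2 ✓; rule 3 ✓; rule 4 ✓; rule 5 ✓.

Adv Det Prep Prep Prep Prep Det Det Adv Adj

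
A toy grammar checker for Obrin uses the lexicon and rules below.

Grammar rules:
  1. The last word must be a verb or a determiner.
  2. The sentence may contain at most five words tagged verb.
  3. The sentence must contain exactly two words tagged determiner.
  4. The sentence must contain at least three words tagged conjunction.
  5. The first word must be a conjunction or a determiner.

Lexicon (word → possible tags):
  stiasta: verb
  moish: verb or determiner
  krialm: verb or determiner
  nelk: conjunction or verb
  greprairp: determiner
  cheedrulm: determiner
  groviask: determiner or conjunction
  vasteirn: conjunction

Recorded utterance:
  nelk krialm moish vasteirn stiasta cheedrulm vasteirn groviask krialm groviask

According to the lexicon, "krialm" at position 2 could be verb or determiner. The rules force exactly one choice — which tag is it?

verb

Candidates per position — 1:nelk {conjunction,verb}; 2:krialm {verb,determiner}; 3:moish {verb,determiner}; 4:vasteirn {conjunction}; 5:stiasta {verb}; 6:cheedrulm {determiner}; 7:vasteirn {conjunction}; 8:groviask {determiner,conjunction}; 9:krialm {verb,determiner}; 10:groviask {determiner,conjunction}.
Position 1: verb is ruled out by rule 5; that leaves conjunction.
Position 10: conjunction is ruled out by rule 1; that leaves determiner.
Position 2: determiner is ruled out by rule 3; that leaves verb.
Position 3: determiner is ruled out by rule 3; that leaves verb.
Position 8: determiner is ruled out by rule 3; that leaves conjunction.
Position 9: determiner is ruled out by rule 3; that leaves verb.
The only consistent sequence is: conjunction verb verb conjunction verb determiner conjunction conjunction verb determiner.
Check: rule 1 holds; rule 2 holds; rule 3 holds; rule 4 holds; rule 5 holds.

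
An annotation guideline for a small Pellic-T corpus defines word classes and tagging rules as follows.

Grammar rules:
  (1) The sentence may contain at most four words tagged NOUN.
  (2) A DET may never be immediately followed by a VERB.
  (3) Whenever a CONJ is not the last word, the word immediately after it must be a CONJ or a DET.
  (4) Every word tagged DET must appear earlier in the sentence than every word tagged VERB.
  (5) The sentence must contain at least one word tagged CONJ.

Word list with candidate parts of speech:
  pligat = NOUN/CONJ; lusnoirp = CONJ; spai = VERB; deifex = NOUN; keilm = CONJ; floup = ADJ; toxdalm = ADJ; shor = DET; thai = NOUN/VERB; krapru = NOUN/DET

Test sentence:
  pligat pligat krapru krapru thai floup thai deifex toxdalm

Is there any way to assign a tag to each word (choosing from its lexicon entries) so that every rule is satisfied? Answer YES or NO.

Candidates per position — 1:pligat {NOUN,CONJ}; 2:pligat {NOUN,CONJ}; 3:krapru {NOUN,DET}; 4:krapru {NOUN,DET}; 5:thai {NOUN,VERB}; 6:floup {ADJ}; 7:thai {NOUN,VERB}; 8:deifex {NOUN}; 9:toxdalm {ADJ}.
One satisfying assignment: NOUN CONJ DET NOUN VERB ADJ NOUN NOUN ADJ.
Rule-by-rule: rule 1 satisfied; rule 2 satisfied; rule 3 satisfied; rule 4 satisfied; rule 5 satisfied.

YES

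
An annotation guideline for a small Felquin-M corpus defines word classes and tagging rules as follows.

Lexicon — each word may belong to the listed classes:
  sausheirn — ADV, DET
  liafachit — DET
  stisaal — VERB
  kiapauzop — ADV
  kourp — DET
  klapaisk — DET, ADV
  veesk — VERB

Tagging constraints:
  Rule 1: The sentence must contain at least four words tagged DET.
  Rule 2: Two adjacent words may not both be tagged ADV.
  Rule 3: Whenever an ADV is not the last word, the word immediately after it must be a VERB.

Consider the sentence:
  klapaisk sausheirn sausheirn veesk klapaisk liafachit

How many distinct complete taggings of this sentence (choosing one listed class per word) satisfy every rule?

Candidates per position — 1:klapaisk {DET,ADV}; 2:sausheirn {ADV,DET}; 3:sausheirn {ADV,DET}; 4:veesk {VERB}; 5:klapaisk {DET,ADV}; 6:liafachit {DET}.
There are 16 candidate sequences in total.
The sequences that satisfy every rule: DET DET ADV VERB DET DET; DET DET DET VERB DET DET.
Count = 2.

2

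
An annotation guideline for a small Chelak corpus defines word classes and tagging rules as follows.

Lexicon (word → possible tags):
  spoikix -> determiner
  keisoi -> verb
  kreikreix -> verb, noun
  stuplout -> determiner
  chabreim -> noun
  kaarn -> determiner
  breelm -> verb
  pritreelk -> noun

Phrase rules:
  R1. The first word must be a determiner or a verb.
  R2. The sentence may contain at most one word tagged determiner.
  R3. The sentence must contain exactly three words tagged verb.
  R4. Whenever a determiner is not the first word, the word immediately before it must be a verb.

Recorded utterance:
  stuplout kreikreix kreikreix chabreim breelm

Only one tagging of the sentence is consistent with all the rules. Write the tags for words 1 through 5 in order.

determiner verb verb noun verb

Candidates per position — 1:stuplout {determiner}; 2:kreikreix {verb,noun}; 3:kreikreix {verb,noun}; 4:chabreim {noun}; 5:breelm {verb}.
If word 2 were noun, no tagging could satisfy rule 3; so word 2 is verb.
If word 3 were noun, no tagging could satisfy rule 3; so word 3 is verb.
So the tagging must be: determiner verb verb noun verb.
Check: rule 1 ✓; rule 2 ✓; rule 3 ✓; rule 4 ✓.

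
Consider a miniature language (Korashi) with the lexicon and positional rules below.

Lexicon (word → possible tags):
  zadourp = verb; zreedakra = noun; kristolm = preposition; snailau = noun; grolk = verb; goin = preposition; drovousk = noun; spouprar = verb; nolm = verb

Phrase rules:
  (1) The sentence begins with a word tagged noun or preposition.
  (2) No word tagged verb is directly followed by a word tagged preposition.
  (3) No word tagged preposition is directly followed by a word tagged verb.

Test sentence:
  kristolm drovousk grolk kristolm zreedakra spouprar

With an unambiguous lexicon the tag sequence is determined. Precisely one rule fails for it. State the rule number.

Fixed tagging: preposition noun verb preposition noun verb.
Rule check: R1 ✓, R2 ✗, R3 ✓.
Only rule 2 fails.

2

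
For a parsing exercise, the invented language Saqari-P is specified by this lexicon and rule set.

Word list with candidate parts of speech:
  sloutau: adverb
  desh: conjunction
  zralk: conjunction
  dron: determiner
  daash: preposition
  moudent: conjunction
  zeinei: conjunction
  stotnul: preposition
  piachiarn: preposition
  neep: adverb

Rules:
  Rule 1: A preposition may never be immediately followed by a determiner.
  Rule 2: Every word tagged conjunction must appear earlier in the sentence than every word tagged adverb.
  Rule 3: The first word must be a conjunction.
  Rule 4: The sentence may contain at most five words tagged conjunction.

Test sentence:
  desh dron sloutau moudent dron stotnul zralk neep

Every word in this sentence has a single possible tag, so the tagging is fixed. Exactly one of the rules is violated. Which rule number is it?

2

Fixed tagging: conjunction determiner adverb conjunction determiner preposition conjunction adverb.
Rule check: R1 pass, R2 fail, R3 pass, R4 pass.
Only rule 2 fails.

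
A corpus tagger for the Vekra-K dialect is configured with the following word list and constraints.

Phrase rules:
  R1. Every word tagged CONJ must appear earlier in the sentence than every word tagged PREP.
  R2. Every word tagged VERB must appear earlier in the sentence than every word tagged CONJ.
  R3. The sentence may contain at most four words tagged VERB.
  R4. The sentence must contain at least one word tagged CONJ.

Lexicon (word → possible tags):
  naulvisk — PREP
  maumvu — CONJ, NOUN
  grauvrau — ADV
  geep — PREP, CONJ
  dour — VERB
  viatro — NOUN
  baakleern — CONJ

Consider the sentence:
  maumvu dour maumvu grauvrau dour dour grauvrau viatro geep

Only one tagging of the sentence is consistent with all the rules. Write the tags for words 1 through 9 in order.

Candidates per position — 1:maumvu {CONJ,NOUN}; 2:dour {VERB}; 3:maumvu {CONJ,NOUN}; 4:grauvrau {ADV}; 5:dour {VERB}; 6:dour {VERB}; 7:grauvrau {ADV}; 8:viatro {NOUN}; 9:geep {PREP,CONJ}.
Position 1: tagging it CONJ would leave rule 2 unsatisfiable, so it must be NOUN.
Position 3: tagging it CONJ would leave rule 2 unsatisfiable, so it must be NOUN.
Position 9: tagging it PREP would leave rule 4 unsatisfiable, so it must be CONJ.
That leaves exactly one tagging: NOUN VERB NOUN ADV VERB VERB ADV NOUN CONJ.
Rule-by-rule: rule 1 holds; rule 2 holds; rule 3 holds; rule 4 holds.

NOUN VERB NOUN ADV VERB VERB ADV NOUN CONJ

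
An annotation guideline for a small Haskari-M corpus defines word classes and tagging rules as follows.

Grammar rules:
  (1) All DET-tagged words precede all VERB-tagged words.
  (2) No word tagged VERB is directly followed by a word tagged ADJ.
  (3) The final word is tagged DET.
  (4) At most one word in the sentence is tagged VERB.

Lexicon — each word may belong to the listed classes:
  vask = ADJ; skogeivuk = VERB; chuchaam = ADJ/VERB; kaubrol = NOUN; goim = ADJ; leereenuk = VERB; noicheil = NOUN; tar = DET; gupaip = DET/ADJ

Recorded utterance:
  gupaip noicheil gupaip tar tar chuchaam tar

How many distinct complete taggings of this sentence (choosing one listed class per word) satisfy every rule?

Candidates per position — 1:gupaip {DET,ADJ}; 2:noicheil {NOUN}; 3:gupaip {DET,ADJ}; 4:tar {DET}; 5:tar {DET}; 6:chuchaam {ADJ,VERB}; 7:tar {DET}.
There are 8 candidate sequences in total.
The sequences that satisfy every rule: DET NOUN DET DET DET ADJ DET; DET NOUN ADJ DET DET ADJ DET; ADJ NOUN DET DET DET ADJ DET; ADJ NOUN ADJ DET DET ADJ DET.
Count = 4.

4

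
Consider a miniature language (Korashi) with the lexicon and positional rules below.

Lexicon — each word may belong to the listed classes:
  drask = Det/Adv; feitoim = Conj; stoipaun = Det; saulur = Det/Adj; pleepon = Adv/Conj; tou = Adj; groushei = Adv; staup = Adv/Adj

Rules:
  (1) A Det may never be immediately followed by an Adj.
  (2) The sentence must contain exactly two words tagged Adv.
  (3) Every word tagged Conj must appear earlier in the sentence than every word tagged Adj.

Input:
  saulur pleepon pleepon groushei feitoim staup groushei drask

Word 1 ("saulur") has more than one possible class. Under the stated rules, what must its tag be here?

Det

Candidates per position — 1:saulur {Det,Adj}; 2:pleepon {Adv,Conj}; 3:pleepon {Adv,Conj}; 4:groushei {Adv}; 5:feitoim {Conj}; 6:staup {Adv,Adj}; 7:groushei {Adv}; 8:drask {Det,Adv}.
Position 1: Adj is ruled out by rule 3; that leaves Det.
Position 2: Adv is ruled out by rule 2; that leaves Conj.
Position 3: Adv is ruled out by rule 2; that leaves Conj.
Position 6: Adv is ruled out by rule 2; that leaves Adj.
Position 8: Adv is ruled out by rule 2; that leaves Det.
The only consistent sequence is: Det Conj Conj Adv Conj Adj Adv Det.
Verifying each rule — rule 1 holds; rule 2 holds; rule 3 holds.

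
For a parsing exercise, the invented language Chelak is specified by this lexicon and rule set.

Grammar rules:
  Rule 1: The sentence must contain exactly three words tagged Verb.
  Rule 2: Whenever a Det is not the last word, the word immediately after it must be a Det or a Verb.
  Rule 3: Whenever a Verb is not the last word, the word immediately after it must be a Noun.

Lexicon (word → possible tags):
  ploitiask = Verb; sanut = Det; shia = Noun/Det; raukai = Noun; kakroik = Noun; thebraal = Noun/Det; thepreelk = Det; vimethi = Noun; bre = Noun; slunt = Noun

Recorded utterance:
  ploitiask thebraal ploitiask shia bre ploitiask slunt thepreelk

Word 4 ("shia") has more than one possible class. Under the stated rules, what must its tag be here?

Noun

Candidates per position — 1:ploitiask {Verb}; 2:thebraal {Noun,Det}; 3:ploitiask {Verb}; 4:shia {Noun,Det}; 5:bre {Noun}; 6:ploitiask {Verb}; 7:slunt {Noun}; 8:thepreelk {Det}.
Position 2: Det is ruled out by rule 3; that leaves Noun.
Position 4: Det is ruled out by rule 2; that leaves Noun.
The unique satisfying tagging is: Verb Noun Verb Noun Noun Verb Noun Det.
Checking: rule 1 ok; rule 2 ok; rule 3 ok.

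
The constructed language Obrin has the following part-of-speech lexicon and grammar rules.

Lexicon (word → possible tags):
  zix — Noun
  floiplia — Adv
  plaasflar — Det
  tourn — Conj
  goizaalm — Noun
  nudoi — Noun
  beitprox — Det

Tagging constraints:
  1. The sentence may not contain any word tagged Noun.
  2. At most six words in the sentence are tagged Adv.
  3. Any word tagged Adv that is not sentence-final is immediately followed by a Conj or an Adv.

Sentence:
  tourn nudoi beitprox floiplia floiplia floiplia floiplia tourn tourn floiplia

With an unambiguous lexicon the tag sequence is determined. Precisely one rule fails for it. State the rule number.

1

Fixed tagging: Conj Noun Det Adv Adv Adv Adv Conj Conj Adv.
Checking each rule: R1 fails, R2 ok, R3 ok.
Only rule 1 fails.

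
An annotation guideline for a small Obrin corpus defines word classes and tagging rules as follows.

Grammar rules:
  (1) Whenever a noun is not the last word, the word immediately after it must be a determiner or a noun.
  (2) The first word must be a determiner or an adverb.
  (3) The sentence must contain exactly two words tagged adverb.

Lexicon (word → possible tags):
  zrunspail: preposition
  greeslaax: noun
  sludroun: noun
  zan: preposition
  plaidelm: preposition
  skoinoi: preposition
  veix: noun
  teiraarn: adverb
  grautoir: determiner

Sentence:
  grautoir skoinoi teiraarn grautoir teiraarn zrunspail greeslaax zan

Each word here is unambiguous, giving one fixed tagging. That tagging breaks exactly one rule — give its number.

Fixed tagging: determiner preposition adverb determiner adverb preposition noun preposition.
Applying the rules: R1 fail, R2 pass, R3 pass.
Only rule 1 fails.

1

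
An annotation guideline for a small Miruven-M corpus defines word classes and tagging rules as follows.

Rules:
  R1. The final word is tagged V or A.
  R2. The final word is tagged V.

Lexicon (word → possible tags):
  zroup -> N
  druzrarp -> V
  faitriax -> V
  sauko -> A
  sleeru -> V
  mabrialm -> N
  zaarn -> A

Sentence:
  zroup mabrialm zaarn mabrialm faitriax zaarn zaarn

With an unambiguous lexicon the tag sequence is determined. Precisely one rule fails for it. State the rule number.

Fixed tagging: N N A N V A A.
Checking each rule: R1 ok, R2 fails.
Only rule 2 fails.

2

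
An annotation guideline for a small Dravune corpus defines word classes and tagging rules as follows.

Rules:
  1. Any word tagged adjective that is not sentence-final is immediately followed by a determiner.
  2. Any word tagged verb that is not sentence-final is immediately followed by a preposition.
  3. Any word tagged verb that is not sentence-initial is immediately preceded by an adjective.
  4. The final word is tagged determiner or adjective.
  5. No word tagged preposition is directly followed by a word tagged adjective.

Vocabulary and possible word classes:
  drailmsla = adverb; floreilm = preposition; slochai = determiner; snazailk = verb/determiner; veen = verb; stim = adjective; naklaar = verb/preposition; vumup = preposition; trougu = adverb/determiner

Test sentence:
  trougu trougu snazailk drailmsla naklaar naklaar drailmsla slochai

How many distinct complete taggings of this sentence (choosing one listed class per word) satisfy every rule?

Candidates per position — 1:trougu {adverb,determiner}; 2:trougu {adverb,determiner}; 3:snazailk {verb,determiner}; 4:drailmsla {adverb}; 5:naklaar {verb,preposition}; 6:naklaar {verb,preposition}; 7:drailmsla {adverb}; 8:slochai {determiner}.
There are 32 candidate sequences in total.
The sequences that satisfy every rule: adverb adverb determiner adverb preposition preposition adverb determiner; adverb determiner determiner adverb preposition preposition adverb determiner; determiner adverb determiner adverb preposition preposition adverb determiner; determiner determiner determiner adverb preposition preposition adverb determiner.
Count = 4.

4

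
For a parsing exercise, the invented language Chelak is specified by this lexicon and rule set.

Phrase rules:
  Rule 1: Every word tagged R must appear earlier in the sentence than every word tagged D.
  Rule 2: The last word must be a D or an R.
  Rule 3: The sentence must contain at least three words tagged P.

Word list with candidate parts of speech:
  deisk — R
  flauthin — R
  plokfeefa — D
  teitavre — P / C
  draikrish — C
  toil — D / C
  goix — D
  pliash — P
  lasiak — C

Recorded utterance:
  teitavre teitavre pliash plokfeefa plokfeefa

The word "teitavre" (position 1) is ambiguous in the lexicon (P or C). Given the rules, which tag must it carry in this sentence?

Candidates per position — 1:teitavre {P,C}; 2:teitavre {P,C}; 3:pliash {P}; 4:plokfeefa {D}; 5:plokfeefa {D}.
Position 1: C is ruled out by rule 3; that leaves P.
Position 2: C is ruled out by rule 3; that leaves P.
That leaves exactly one tagging: P P P D D.
Verifying each rule — rule 1 ✓; rule 2 ✓; rule 3 ✓.

P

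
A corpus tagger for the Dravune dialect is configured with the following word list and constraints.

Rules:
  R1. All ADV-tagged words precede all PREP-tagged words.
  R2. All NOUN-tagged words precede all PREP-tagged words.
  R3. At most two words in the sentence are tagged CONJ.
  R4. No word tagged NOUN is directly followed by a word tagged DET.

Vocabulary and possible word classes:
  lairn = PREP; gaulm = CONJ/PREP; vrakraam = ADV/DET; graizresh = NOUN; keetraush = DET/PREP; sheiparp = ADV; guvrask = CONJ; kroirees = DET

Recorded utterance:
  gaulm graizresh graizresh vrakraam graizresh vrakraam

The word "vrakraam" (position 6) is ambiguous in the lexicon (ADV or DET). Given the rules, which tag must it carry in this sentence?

ADV

Candidates per position — 1:gaulm {CONJ,PREP}; 2:graizresh {NOUN}; 3:graizresh {NOUN}; 4:vrakraam {ADV,DET}; 5:graizresh {NOUN}; 6:vrakraam {ADV,DET}.
Position 1: tagging it PREP would leave rule 2 unsatisfiable, so it must be CONJ.
Position 4: tagging it DET would leave rule 4 unsatisfiable, so it must be ADV.
Position 6: tagging it DET would leave rule 4 unsatisfiable, so it must be ADV.
That leaves exactly one tagging: CONJ NOUN NOUN ADV NOUN ADV.
Checking: rule 1 ✓; rule 2 ✓; rule 3 ✓; rule 4 ✓.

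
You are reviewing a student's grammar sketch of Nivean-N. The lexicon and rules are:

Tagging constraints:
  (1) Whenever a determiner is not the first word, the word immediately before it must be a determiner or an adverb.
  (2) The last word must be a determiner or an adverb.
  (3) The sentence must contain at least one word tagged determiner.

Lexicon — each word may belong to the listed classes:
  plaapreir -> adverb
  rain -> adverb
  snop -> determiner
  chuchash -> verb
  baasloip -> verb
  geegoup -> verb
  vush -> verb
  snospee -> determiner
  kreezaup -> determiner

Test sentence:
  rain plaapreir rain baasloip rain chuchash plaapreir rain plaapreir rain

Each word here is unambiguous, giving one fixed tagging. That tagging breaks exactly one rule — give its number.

Fixed tagging: adverb adverb adverb verb adverb verb adverb adverb adverb adverb.
Rule check: R1 ok, R2 ok, R3 fails.
Only rule 3 fails.

3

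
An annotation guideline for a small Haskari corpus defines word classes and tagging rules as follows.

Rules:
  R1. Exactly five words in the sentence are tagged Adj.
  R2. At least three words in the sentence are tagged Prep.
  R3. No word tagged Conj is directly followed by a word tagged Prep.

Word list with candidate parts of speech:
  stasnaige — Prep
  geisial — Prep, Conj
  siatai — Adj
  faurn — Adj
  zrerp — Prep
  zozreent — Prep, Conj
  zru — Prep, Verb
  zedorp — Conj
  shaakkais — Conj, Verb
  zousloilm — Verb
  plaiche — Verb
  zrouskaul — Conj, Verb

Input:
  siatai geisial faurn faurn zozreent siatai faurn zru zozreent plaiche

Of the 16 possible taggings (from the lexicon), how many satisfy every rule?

5

Candidates per position — 1:siatai {Adj}; 2:geisial {Prep,Conj}; 3:faurn {Adj}; 4:faurn {Adj}; 5:zozreent {Prep,Conj}; 6:siatai {Adj}; 7:faurn {Adj}; 8:zru {Prep,Verb}; 9:zozreent {Prep,Conj}; 10:plaiche {Verb}.
There are 16 candidate sequences in total.
The sequences that satisfy every rule: Adj Prep Adj Adj Prep Adj Adj Prep Prep Verb; Adj Prep Adj Adj Prep Adj Adj Prep Conj Verb; Adj Prep Adj Adj Prep Adj Adj Verb Prep Verb; Adj Prep Adj Adj Conj Adj Adj Prep Prep Verb; Adj Conj Adj Adj Prep Adj Adj Prep Prep Verb.
Count = 5.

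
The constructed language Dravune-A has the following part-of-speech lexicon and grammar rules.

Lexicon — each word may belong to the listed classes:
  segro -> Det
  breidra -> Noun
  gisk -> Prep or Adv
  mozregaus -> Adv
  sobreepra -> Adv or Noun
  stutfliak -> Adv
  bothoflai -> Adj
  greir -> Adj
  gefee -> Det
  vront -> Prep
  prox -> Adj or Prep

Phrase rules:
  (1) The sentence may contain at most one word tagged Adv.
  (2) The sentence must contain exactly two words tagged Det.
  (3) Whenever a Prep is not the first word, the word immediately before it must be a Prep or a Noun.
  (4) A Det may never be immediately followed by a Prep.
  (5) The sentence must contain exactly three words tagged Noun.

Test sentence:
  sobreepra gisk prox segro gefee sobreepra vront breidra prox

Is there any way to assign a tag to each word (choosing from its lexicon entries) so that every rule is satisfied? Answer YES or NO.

Candidates per position — 1:sobreepra {Adv,Noun}; 2:gisk {Prep,Adv}; 3:prox {Adj,Prep}; 4:segro {Det}; 5:gefee {Det}; 6:sobreepra {Adv,Noun}; 7:vront {Prep}; 8:breidra {Noun}; 9:prox {Adj,Prep}.
One satisfying assignment: Noun Adv Adj Det Det Noun Prep Noun Adj.
Rule-by-rule: rule 1 ok; rule 2 ok; rule 3 ok; rule 4 ok; rule 5 ok.

YES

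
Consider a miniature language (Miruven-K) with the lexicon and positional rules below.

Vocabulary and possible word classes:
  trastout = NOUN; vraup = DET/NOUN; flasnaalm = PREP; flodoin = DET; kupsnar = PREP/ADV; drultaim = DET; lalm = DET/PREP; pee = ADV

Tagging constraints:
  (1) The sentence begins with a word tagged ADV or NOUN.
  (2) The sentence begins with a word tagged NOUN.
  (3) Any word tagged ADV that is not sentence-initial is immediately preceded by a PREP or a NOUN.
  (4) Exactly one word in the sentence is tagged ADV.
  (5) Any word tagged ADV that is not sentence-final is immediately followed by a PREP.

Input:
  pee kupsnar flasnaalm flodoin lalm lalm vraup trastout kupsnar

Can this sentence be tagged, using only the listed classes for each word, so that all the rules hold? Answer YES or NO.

Candidates per position — 1:pee {ADV}; 2:kupsnar {PREP,ADV}; 3:flasnaalm {PREP}; 4:flodoin {DET}; 5:lalm {DET,PREP}; 6:lalm {DET,PREP}; 7:vraup {DET,NOUN}; 8:trastout {NOUN}; 9:kupsnar {PREP,ADV}.
Rule 2 cannot be satisfied by any choice of tags from the lexicon.
So there is no consistent tagging.

NO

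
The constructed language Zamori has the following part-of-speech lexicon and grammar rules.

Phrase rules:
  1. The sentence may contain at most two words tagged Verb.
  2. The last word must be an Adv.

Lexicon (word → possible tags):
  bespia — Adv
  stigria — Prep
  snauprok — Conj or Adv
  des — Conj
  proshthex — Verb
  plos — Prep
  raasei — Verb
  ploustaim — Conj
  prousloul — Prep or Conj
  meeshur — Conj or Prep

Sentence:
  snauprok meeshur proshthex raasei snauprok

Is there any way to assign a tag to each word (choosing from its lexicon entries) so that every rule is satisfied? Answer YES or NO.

Candidates per position — 1:snauprok {Conj,Adv}; 2:meeshur {Conj,Prep}; 3:proshthex {Verb}; 4:raasei {Verb}; 5:snauprok {Conj,Adv}.
One satisfying assignment: Conj Conj Verb Verb Adv.
Rule-by-rule: rule 1 holds; rule 2 holds.

YES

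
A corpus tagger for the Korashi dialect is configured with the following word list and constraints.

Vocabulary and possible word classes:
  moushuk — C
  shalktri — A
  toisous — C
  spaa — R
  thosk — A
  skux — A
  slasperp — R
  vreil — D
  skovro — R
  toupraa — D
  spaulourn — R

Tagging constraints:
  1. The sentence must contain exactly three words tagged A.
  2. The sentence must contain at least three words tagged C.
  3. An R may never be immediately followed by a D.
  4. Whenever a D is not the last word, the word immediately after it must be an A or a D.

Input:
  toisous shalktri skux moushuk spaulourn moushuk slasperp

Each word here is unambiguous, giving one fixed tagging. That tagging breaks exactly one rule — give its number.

1

Fixed tagging: C A A C R C R.
Rule check: R1 fails, R2 ok, R3 ok, R4 ok.
Only rule 1 fails.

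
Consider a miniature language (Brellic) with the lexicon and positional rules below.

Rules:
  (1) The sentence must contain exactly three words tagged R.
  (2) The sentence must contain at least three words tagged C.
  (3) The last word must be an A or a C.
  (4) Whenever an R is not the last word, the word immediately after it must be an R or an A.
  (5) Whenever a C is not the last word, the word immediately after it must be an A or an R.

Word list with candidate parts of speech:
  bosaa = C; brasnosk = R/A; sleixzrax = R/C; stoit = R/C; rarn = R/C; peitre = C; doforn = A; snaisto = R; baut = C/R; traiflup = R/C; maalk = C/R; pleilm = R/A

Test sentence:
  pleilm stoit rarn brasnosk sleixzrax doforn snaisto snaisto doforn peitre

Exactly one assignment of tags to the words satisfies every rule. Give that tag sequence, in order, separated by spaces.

A C R A C A R R A C

Candidates per position — 1:pleilm {R,A}; 2:stoit {R,C}; 3:rarn {R,C}; 4:brasnosk {R,A}; 5:sleixzrax {R,C}; 6:doforn {A}; 7:snaisto {R}; 8:snaisto {R}; 9:doforn {A}; 10:peitre {C}.
The remaining ambiguous positions (1, 2, 3, 4, 5) are resolved jointly — only one combination satisfies every rule.
That leaves exactly one tagging: A C R A C A R R A C.
Check: rule 1 ✓; rule 2 ✓; rule 3 ✓; rule 4 ✓; rule 5 ✓.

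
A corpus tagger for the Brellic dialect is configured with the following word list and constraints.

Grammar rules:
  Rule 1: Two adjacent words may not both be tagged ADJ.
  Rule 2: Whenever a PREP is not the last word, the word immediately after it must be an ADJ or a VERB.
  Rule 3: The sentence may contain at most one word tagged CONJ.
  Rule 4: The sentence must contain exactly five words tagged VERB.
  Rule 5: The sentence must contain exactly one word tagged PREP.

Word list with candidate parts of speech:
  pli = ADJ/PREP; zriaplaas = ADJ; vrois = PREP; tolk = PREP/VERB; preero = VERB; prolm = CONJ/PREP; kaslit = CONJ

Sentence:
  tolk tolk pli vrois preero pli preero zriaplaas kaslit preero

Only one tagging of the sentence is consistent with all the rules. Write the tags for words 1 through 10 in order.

Candidates per position — 1:tolk {PREP,VERB}; 2:tolk {PREP,VERB}; 3:pli {ADJ,PREP}; 4:vrois {PREP}; 5:preero {VERB}; 6:pli {ADJ,PREP}; 7:preero {VERB}; 8:zriaplaas {ADJ}; 9:kaslit {CONJ}; 10:preero {VERB}.
At position 1, choosing PREP makes rule 4 impossible to satisfy; hence VERB.
At position 2, choosing PREP makes rule 4 impossible to satisfy; hence VERB.
At position 3, choosing PREP makes rule 2 impossible to satisfy; hence ADJ.
At position 6, choosing PREP makes rule 5 impossible to satisfy; hence ADJ.
The unique satisfying tagging is: VERB VERB ADJ PREP VERB ADJ VERB ADJ CONJ VERB.
Checking: rule 1 holds; rule 2 holds; rule 3 holds; rule 4 holds; rule 5 holds.

VERB VERB ADJ PREP VERB ADJ VERB ADJ CONJ VERB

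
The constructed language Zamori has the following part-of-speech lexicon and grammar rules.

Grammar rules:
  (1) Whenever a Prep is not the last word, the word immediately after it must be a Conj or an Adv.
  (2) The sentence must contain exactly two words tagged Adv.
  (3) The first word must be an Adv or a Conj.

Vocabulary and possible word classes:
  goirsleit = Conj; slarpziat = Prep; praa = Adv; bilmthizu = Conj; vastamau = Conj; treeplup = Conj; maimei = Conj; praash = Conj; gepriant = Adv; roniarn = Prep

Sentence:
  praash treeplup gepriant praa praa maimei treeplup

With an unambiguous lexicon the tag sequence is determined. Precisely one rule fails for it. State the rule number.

Fixed tagging: Conj Conj Adv Adv Adv Conj Conj.
Rule check: R1 holds, R2 violated, R3 holds.
Only rule 2 fails.

2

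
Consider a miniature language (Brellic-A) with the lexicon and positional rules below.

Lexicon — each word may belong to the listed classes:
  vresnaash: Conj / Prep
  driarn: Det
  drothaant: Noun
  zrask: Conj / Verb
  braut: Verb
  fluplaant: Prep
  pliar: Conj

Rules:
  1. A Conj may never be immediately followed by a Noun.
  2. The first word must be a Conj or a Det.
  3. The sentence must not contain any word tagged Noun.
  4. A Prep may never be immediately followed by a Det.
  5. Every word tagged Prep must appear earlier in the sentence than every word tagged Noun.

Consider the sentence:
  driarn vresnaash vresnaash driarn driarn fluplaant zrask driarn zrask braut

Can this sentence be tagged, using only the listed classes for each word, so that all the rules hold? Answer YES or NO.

YES

Candidates per position — 1:driarn {Det}; 2:vresnaash {Conj,Prep}; 3:vresnaash {Conj,Prep}; 4:driarn {Det}; 5:driarn {Det}; 6:fluplaant {Prep}; 7:zrask {Conj,Verb}; 8:driarn {Det}; 9:zrask {Conj,Verb}; 10:braut {Verb}.
One satisfying assignment: Det Conj Conj Det Det Prep Conj Det Conj Verb.
Checking: rule 1 holds; rule 2 holds; rule 3 holds; rule 4 holds; rule 5 holds.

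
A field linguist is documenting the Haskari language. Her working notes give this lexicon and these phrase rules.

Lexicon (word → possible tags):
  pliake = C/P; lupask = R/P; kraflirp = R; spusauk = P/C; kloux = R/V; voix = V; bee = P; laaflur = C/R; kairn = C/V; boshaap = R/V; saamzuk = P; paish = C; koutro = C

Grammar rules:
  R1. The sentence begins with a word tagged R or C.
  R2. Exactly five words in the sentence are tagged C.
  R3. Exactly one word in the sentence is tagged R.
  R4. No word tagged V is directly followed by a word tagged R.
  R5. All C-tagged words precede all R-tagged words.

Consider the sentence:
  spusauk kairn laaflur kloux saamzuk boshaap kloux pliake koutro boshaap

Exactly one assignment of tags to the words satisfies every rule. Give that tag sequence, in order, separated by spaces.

C C C V P V V C C R

Candidates per position — 1:spusauk {P,C}; 2:kairn {C,V}; 3:laaflur {C,R}; 4:kloux {R,V}; 5:saamzuk {P}; 6:boshaap {R,V}; 7:kloux {R,V}; 8:pliake {C,P}; 9:koutro {C}; 10:boshaap {R,V}.
Position 1: P is ruled out by rule 1; that leaves C.
Position 2: V is ruled out by rule 2; that leaves C.
Position 3: R is ruled out by rule 2; that leaves C.
Position 4: R is ruled out by rule 5; that leaves V.
Position 6: R is ruled out by rule 5; that leaves V.
Position 7: R is ruled out by rule 4; that leaves V.
Position 8: P is ruled out by rule 2; that leaves C.
Position 10: V is ruled out by rule 3; that leaves R.
That leaves exactly one tagging: C C C V P V V C C R.
Checking: rule 1 ok; rule 2 ok; rule 3 ok; rule 4 ok; rule 5 ok.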